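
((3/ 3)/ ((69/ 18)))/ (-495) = -2/ 3795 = -0.00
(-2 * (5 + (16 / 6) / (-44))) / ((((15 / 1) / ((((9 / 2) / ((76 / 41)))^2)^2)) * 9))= -37308522483 / 14679357440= -2.54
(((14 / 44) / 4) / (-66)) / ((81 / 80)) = -35 / 29403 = -0.00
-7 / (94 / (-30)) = 105 / 47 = 2.23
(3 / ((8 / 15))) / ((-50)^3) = -9 / 200000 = -0.00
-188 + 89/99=-18523/99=-187.10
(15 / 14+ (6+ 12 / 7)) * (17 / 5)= 2091 / 70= 29.87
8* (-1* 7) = -56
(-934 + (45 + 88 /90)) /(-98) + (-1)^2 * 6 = 66421 /4410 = 15.06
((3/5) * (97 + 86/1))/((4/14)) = 3843/10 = 384.30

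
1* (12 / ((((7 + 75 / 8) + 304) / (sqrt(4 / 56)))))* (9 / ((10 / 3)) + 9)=0.12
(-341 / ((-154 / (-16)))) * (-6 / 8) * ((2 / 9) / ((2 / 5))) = 310 / 21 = 14.76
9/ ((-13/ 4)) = -36/ 13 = -2.77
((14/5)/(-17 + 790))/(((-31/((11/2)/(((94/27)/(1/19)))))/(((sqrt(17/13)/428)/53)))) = -2079 * sqrt(221)/63103818174280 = -0.00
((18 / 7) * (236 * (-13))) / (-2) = 27612 / 7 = 3944.57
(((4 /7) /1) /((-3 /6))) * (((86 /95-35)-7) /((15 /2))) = 62464 /9975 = 6.26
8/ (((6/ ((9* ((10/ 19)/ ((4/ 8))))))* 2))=120/ 19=6.32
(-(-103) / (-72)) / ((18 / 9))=-103 / 144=-0.72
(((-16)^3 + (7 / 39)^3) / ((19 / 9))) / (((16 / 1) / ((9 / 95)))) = -728910843 / 63449360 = -11.49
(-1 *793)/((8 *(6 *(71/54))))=-7137/568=-12.57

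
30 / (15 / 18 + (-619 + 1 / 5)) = -900 / 18539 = -0.05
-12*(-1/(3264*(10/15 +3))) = 3/2992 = 0.00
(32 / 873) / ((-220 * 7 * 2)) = -4 / 336105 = -0.00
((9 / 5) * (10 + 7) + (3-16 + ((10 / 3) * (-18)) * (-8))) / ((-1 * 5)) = -2488 / 25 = -99.52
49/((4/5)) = 245/4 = 61.25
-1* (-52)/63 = 0.83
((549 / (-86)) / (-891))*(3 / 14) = 61 / 39732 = 0.00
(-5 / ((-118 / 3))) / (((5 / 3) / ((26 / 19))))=117 / 1121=0.10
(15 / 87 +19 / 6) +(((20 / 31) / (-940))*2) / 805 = 681445837 / 204081990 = 3.34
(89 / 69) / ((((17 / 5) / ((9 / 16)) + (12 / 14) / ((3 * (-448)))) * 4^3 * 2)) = 65415 / 39233492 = 0.00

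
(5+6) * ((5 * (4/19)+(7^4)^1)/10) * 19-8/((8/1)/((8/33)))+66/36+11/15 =8283862/165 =50205.22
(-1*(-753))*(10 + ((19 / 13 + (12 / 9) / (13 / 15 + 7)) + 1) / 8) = 23861817 / 3068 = 7777.65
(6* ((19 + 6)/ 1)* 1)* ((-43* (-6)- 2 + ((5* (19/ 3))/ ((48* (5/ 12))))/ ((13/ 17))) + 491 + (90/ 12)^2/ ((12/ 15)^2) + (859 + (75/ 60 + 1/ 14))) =741373025/ 2912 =254592.38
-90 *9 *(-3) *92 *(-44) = -9836640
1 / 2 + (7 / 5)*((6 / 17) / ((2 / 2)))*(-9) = -671 / 170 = -3.95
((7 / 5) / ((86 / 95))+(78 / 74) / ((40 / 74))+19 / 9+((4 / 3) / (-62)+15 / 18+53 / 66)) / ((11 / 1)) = 19062583 / 29032740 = 0.66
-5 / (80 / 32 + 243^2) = -10 / 118103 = -0.00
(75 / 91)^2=5625 / 8281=0.68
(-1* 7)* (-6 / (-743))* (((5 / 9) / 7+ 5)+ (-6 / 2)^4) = -4.87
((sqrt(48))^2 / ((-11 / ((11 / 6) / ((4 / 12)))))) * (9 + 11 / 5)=-1344 / 5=-268.80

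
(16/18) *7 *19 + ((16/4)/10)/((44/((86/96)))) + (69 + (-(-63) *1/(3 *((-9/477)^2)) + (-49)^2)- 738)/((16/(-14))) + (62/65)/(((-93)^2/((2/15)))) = -5076109157687/95752800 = -53012.64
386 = 386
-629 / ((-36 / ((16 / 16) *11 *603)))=463573 / 4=115893.25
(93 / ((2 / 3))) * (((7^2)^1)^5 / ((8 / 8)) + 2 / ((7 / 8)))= 551674165761 / 14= 39405297554.36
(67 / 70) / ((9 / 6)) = 67 / 105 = 0.64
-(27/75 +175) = -4384/25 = -175.36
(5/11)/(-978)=-5/10758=-0.00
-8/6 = -4/3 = -1.33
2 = 2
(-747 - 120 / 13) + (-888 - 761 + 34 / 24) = -2403.81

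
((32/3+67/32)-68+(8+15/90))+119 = 6905/96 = 71.93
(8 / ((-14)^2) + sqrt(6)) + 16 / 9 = 802 / 441 + sqrt(6) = 4.27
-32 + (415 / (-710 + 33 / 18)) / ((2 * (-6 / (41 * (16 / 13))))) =-1631464 / 55237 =-29.54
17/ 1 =17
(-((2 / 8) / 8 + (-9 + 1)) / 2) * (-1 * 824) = -26265 / 8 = -3283.12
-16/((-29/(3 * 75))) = 3600/29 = 124.14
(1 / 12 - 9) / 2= -4.46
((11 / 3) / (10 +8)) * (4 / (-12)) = -11 / 162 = -0.07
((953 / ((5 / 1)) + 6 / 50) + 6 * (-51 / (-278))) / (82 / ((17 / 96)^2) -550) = 192640753 / 2073747950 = 0.09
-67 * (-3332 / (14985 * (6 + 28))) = 6566 / 14985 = 0.44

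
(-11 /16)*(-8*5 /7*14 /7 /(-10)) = -11 /14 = -0.79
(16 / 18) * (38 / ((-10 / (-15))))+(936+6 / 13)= 38498 / 39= 987.13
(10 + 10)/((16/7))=35/4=8.75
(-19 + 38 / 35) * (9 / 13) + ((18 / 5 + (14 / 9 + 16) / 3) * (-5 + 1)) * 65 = -30342521 / 12285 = -2469.88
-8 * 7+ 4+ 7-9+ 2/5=-268/5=-53.60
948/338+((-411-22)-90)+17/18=-1579561/3042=-519.25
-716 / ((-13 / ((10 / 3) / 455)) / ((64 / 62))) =45824 / 110019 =0.42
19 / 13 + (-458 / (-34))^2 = 687224 / 3757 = 182.92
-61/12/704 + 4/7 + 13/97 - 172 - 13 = -1057190347/5736192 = -184.30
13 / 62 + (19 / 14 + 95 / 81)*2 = 185249 / 35154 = 5.27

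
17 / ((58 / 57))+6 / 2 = 1143 / 58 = 19.71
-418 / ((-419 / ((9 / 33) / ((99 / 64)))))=2432 / 13827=0.18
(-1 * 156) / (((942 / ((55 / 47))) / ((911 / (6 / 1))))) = -651365 / 22137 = -29.42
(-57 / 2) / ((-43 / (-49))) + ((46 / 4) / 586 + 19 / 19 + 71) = 1992803 / 50396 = 39.54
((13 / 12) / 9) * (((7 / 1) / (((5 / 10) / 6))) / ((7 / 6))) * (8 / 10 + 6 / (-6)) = -26 / 15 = -1.73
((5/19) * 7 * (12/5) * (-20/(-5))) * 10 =176.84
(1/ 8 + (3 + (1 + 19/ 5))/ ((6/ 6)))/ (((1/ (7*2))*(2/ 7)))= 15533/ 40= 388.32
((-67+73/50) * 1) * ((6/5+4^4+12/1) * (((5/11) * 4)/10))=-4410842/1375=-3207.89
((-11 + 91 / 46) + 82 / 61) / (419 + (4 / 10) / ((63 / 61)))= -6786045 / 370692242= -0.02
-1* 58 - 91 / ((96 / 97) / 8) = -9523 / 12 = -793.58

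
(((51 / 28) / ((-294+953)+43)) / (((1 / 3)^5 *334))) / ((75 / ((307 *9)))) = 422739 / 6078800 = 0.07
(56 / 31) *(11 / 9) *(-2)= -1232 / 279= -4.42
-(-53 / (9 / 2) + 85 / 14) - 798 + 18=-97561 / 126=-774.29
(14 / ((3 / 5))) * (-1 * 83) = -5810 / 3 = -1936.67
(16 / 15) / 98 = 0.01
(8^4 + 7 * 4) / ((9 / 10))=41240 / 9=4582.22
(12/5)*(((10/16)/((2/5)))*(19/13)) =285/52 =5.48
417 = 417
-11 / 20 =-0.55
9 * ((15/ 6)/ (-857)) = -45/ 1714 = -0.03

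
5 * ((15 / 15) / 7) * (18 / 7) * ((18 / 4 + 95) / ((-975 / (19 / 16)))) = -11343 / 50960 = -0.22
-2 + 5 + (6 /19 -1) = 44 /19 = 2.32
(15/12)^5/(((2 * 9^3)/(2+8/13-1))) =21875/6469632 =0.00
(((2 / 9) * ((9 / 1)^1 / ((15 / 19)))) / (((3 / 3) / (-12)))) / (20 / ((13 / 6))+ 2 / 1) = -988 / 365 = -2.71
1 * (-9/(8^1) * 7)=-63/8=-7.88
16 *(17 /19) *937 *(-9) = -2293776 /19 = -120725.05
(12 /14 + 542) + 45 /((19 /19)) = 587.86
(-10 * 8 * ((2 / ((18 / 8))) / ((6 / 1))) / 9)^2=102400 / 59049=1.73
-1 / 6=-0.17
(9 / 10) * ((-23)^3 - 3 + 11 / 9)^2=11994411361 / 90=133271237.34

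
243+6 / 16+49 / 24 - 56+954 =13721 / 12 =1143.42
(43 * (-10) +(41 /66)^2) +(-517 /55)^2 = -37162571 /108900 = -341.25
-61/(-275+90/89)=5429/24385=0.22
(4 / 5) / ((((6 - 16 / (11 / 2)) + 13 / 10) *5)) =88 / 2415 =0.04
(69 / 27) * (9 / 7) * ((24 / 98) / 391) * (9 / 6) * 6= 108 / 5831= 0.02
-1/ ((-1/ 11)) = 11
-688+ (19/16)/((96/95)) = -1054963/1536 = -686.82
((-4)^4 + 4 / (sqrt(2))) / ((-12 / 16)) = -1024 / 3-8 *sqrt(2) / 3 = -345.10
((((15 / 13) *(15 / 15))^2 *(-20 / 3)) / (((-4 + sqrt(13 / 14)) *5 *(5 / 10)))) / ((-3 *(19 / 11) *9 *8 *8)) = -1925 / 6097689 - 275 *sqrt(182) / 48781512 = -0.00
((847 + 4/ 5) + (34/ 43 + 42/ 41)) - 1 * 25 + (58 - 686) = 1733162/ 8815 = 196.62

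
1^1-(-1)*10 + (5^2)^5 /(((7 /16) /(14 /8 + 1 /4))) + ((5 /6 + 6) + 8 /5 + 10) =9375006181 /210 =44642886.58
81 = 81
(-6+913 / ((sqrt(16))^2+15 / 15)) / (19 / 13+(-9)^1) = -6.33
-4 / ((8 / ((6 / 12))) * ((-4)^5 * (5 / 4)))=1 / 5120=0.00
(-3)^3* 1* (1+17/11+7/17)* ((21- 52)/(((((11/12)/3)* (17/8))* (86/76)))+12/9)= 4905470556/1503667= 3262.34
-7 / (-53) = 7 / 53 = 0.13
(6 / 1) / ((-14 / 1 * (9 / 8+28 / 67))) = -1608 / 5789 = -0.28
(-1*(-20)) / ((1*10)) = 2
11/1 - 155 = -144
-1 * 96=-96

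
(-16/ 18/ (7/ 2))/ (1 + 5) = -8/ 189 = -0.04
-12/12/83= -1/83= -0.01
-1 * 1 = -1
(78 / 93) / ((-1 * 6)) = -13 / 93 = -0.14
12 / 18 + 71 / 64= 341 / 192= 1.78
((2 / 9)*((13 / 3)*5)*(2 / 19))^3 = 17576000 / 135005697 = 0.13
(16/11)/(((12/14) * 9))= 56/297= 0.19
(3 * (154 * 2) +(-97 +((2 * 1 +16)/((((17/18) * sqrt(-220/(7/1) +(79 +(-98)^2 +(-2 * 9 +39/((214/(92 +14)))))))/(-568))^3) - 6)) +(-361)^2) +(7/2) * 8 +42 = 131212 - 3602109028718592 * sqrt(5415280486)/64204438072170737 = 127083.40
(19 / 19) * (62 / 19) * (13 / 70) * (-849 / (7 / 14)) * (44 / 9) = -10036312 / 1995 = -5030.73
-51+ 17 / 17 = -50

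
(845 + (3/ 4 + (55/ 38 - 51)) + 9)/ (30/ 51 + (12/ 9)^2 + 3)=9362835/ 62396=150.06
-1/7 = -0.14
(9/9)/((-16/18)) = -9/8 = -1.12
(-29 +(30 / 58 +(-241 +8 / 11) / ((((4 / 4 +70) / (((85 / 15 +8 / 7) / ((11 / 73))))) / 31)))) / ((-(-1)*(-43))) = 756141773 / 6817349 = 110.91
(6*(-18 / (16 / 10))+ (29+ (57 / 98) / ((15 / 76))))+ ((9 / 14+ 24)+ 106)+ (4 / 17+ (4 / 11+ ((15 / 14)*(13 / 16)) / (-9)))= 420436559 / 4398240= 95.59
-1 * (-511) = 511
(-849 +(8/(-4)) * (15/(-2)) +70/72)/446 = -29989/16056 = -1.87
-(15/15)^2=-1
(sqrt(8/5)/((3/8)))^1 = 16 * sqrt(10)/15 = 3.37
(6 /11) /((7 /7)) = 6 /11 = 0.55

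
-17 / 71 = -0.24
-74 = -74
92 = 92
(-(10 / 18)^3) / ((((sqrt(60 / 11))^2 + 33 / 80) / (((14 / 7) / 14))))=-110000 / 26346789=-0.00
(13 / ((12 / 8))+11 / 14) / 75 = 397 / 3150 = 0.13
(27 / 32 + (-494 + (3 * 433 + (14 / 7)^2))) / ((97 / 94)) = 1218005 / 1552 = 784.80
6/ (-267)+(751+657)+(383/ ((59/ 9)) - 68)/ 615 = 909364613/ 645873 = 1407.96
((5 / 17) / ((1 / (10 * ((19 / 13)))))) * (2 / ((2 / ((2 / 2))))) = 950 / 221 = 4.30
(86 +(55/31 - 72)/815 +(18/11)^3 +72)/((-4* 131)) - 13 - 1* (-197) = 3236792142577/17620922660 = 183.69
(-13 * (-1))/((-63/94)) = -19.40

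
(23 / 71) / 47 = 23 / 3337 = 0.01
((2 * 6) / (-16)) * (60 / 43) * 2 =-90 / 43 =-2.09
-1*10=-10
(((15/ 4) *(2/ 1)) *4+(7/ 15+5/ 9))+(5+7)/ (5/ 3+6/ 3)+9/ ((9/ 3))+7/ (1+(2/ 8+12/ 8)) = 19721/ 495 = 39.84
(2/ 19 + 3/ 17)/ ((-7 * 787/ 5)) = -65/ 254201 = -0.00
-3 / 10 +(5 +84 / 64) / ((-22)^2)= -11111 / 38720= -0.29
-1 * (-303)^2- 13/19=-1744384/19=-91809.68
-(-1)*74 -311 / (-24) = 86.96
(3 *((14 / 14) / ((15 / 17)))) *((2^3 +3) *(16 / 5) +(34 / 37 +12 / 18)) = 347072 / 2775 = 125.07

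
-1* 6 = -6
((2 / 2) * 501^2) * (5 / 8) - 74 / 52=16314917 / 104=156874.20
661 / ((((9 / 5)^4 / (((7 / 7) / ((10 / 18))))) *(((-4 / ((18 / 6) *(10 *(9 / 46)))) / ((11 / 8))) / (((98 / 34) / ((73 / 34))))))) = -222674375 / 725328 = -307.00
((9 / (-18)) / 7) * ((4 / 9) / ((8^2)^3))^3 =-1 / 2872733612308955136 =-0.00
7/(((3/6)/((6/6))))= 14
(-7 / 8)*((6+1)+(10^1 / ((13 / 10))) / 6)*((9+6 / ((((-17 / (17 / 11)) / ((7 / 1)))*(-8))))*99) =-2828511 / 416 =-6799.31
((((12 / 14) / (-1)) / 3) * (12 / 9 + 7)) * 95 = -4750 / 21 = -226.19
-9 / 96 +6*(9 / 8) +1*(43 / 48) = 725 / 96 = 7.55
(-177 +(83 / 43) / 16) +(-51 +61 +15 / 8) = -113523 / 688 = -165.00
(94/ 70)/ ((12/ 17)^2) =13583/ 5040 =2.70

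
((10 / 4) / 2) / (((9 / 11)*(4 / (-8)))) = -55 / 18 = -3.06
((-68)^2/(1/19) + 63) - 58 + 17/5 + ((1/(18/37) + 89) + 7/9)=2638687/30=87956.23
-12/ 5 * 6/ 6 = -12/ 5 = -2.40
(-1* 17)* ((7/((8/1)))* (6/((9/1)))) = -119/12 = -9.92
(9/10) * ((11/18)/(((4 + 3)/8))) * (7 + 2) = 198/35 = 5.66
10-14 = -4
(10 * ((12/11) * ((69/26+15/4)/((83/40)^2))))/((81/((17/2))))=5032000/2955381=1.70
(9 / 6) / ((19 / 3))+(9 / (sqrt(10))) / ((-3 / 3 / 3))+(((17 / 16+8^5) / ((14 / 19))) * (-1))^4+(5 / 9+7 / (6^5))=45468463216115911126665386415065 / 11623902216192-27 * sqrt(10) / 10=3911635040492573694.55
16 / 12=4 / 3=1.33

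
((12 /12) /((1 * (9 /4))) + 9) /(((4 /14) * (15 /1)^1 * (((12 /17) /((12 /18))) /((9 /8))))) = 2023 /864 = 2.34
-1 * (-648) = 648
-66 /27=-22 /9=-2.44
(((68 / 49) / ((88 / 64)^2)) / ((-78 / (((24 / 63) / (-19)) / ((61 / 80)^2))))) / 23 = 111411200 / 7895987626527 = 0.00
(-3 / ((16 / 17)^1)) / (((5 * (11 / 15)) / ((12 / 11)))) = -459 / 484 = -0.95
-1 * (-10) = 10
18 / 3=6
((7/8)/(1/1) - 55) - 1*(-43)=-89/8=-11.12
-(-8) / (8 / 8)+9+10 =27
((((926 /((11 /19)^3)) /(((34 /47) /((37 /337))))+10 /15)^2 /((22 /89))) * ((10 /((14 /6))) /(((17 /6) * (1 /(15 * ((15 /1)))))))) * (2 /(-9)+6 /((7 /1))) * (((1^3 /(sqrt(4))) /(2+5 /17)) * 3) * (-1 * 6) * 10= -7342360293830248016472300000 /407423310169682807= -18021453634.48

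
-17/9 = -1.89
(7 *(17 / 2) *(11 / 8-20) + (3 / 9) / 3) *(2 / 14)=-158.30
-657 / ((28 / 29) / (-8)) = 38106 / 7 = 5443.71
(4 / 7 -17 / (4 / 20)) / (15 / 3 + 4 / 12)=-1773 / 112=-15.83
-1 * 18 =-18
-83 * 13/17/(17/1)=-1079/289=-3.73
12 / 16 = 3 / 4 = 0.75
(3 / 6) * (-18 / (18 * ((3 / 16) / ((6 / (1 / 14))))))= -224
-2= -2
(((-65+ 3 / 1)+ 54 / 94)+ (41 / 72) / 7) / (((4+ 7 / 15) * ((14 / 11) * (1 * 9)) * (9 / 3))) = -79921655 / 199974096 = -0.40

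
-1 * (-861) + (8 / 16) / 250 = 861.00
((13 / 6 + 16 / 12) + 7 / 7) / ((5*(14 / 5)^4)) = 1125 / 76832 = 0.01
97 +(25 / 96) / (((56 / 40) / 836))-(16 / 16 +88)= 27469 / 168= 163.51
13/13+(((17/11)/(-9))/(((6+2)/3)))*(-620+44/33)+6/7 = 28895/693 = 41.70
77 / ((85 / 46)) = 3542 / 85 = 41.67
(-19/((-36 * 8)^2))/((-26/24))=19/89856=0.00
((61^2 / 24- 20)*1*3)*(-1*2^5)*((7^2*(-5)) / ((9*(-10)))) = -317618 / 9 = -35290.89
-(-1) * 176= 176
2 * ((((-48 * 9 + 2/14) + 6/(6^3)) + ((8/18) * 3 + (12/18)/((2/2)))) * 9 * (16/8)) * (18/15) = -649902/35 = -18568.63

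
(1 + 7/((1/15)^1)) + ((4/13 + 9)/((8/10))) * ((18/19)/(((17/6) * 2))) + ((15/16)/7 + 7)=54120289/470288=115.08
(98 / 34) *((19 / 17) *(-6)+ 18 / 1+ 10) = 17738 / 289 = 61.38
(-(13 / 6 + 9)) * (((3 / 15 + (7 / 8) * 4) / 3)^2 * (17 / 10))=-28.88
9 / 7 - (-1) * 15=114 / 7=16.29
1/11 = 0.09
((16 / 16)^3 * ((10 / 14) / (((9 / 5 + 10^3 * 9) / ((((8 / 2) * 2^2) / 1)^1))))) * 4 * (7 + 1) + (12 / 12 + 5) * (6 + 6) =22697336 / 315063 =72.04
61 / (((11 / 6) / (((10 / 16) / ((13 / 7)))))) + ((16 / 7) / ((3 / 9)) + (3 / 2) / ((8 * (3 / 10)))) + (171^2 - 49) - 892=226775987 / 8008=28318.68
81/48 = 27/16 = 1.69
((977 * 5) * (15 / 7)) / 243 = 24425 / 567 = 43.08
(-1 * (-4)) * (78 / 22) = 156 / 11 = 14.18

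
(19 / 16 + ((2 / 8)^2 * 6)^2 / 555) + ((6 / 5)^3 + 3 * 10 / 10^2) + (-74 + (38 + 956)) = 273271863 / 296000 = 923.22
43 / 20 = 2.15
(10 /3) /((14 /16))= 80 /21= 3.81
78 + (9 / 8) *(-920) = -957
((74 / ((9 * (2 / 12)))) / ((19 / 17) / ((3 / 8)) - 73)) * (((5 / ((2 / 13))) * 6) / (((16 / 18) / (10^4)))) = -5519475000 / 3571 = -1545638.48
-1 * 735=-735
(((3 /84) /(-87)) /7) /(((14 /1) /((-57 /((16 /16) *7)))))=19 /557032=0.00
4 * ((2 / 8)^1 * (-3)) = -3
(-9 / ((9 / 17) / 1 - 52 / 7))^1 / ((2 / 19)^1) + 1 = 21991 / 1642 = 13.39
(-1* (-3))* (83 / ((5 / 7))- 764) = -9717 / 5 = -1943.40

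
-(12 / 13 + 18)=-246 / 13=-18.92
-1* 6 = -6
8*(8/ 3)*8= 512/ 3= 170.67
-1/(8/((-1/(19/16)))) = 2/19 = 0.11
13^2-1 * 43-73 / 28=3455 / 28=123.39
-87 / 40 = -2.18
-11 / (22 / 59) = -59 / 2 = -29.50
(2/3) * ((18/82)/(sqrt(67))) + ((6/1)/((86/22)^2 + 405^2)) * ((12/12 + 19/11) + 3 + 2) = 0.02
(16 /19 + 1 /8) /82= 0.01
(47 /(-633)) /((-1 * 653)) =47 /413349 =0.00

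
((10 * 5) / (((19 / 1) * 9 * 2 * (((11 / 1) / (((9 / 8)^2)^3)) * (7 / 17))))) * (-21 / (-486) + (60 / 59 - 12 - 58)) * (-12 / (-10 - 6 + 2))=-612456173325 / 158392385536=-3.87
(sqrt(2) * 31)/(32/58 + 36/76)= 17081 * sqrt(2)/565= 42.75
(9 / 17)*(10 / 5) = 18 / 17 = 1.06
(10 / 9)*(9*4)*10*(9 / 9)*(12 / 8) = 600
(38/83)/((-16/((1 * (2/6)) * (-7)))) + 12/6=4117/1992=2.07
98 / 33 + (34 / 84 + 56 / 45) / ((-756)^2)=11762222309 / 3960744480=2.97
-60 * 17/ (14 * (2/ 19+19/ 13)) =-41990/ 903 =-46.50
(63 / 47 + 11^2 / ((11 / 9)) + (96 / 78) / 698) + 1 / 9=192785051 / 1919151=100.45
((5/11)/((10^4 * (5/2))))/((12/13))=13/660000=0.00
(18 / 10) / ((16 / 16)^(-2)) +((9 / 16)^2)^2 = 622629 / 327680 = 1.90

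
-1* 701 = -701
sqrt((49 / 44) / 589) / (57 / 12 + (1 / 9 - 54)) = -126 *sqrt(6479) / 11461351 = -0.00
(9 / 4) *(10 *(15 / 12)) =225 / 8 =28.12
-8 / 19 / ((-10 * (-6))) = -2 / 285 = -0.01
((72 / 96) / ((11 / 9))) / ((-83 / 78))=-1053 / 1826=-0.58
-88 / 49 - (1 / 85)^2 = -635849 / 354025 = -1.80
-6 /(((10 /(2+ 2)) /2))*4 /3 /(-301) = 32 /1505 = 0.02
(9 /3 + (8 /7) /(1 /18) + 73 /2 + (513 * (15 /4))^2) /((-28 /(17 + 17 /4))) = -2808699.12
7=7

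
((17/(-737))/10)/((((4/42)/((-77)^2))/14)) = -1346961/670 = -2010.39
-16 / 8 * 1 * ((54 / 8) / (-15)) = 9 / 10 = 0.90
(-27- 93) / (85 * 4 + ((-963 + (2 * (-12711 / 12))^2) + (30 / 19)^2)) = -173280 / 6479836997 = -0.00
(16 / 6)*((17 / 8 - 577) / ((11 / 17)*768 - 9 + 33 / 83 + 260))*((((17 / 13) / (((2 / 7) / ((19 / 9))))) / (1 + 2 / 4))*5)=-429007495 / 6502158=-65.98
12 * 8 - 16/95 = 9104/95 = 95.83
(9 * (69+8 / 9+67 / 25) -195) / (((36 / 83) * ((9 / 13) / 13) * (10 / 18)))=160651231 / 4500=35700.27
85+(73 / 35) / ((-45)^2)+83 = 11907073 / 70875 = 168.00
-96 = -96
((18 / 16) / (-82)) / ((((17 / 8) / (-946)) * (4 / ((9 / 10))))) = 1.37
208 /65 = 16 /5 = 3.20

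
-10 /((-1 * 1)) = 10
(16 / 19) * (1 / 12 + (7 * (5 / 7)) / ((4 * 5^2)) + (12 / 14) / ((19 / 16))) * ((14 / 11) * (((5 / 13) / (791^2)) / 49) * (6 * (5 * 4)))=2183680 / 1582676982887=0.00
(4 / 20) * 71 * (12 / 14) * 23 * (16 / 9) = 52256 / 105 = 497.68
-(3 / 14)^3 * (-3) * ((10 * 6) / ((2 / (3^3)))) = 32805 / 1372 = 23.91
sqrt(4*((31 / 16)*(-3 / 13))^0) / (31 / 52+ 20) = 104 / 1071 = 0.10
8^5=32768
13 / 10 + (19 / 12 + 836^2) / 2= 41934011 / 120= 349450.09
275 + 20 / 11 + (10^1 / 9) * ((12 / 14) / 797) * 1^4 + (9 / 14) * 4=51437803 / 184107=279.39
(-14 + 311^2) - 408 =96299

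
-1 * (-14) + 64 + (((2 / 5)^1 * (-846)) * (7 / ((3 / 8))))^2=997551006 / 25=39902040.24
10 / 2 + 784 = 789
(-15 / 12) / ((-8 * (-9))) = -5 / 288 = -0.02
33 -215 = -182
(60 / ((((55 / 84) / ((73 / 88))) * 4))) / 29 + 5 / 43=232847 / 301774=0.77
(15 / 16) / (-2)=-15 / 32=-0.47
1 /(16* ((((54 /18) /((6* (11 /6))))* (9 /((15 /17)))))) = 55 /2448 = 0.02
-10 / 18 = -5 / 9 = -0.56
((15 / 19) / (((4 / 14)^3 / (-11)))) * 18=-6702.04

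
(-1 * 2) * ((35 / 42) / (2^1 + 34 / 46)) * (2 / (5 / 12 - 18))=920 / 13293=0.07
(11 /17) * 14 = 154 /17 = 9.06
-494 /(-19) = 26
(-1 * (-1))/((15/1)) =1/15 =0.07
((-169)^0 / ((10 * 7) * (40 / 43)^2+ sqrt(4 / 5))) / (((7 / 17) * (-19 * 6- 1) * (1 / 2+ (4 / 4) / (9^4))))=-1649855304000 / 2366364255407851+ 381322807137 * sqrt(5) / 82822748939274785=-0.00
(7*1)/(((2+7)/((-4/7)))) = -4/9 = -0.44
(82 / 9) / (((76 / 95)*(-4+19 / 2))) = 205 / 99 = 2.07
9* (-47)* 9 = -3807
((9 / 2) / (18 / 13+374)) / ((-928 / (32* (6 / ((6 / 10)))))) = -0.00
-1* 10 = -10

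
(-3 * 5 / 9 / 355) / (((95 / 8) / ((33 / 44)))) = -2 / 6745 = -0.00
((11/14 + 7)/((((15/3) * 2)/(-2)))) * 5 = -109/14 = -7.79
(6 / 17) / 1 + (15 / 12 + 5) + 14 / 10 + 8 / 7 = 21767 / 2380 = 9.15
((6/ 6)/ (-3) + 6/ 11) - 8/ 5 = -229/ 165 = -1.39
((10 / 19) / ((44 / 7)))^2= 0.01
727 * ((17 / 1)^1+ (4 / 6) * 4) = 42893 / 3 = 14297.67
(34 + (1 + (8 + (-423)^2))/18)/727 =9975/727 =13.72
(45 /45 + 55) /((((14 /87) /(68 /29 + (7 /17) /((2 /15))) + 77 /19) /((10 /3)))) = 8142640 /178073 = 45.73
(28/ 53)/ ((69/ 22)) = 616/ 3657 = 0.17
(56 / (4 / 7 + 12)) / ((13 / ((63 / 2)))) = 3087 / 286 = 10.79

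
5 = 5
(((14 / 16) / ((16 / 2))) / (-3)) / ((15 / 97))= -679 / 2880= -0.24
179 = 179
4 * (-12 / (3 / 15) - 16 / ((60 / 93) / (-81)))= 38976 / 5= 7795.20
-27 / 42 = -9 / 14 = -0.64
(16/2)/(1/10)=80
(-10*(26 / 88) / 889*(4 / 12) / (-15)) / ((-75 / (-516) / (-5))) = -1118 / 440055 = -0.00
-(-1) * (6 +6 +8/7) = 92/7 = 13.14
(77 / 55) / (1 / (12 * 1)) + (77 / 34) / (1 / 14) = 4123 / 85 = 48.51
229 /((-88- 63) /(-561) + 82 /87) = 1241867 /6571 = 188.99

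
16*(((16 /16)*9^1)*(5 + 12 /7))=6768 /7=966.86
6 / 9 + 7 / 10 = 41 / 30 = 1.37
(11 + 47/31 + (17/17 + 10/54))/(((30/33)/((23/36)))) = 725351/75330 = 9.63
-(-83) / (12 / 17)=1411 / 12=117.58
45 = 45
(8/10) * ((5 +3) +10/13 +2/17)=7856/1105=7.11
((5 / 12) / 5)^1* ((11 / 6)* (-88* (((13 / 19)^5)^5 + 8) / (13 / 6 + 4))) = -60065934434562462370836461647350590 / 3443830340465475312854555580378463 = -17.44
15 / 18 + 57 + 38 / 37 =13067 / 222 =58.86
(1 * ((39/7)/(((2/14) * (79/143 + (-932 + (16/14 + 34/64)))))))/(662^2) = -104104/1087666937061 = -0.00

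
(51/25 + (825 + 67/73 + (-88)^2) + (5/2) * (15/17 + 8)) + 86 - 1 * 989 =477236707/62050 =7691.16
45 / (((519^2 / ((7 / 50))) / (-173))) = -7 / 1730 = -0.00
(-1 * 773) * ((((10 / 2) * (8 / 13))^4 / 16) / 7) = -123680000 / 199927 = -618.63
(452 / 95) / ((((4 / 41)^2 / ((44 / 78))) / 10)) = 2089483 / 741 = 2819.82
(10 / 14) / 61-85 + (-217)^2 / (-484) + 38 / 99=-338328323 / 1860012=-181.90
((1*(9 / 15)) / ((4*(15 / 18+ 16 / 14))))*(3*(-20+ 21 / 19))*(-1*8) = 271404 / 7885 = 34.42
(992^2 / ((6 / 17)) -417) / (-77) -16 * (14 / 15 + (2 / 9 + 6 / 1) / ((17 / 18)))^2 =-185806563743 / 5006925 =-37109.92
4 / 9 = 0.44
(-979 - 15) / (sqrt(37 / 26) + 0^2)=-994 * sqrt(962) / 37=-833.24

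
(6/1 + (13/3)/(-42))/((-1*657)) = -0.01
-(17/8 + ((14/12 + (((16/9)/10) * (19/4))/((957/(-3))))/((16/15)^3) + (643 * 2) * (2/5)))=-6761571741/13066240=-517.48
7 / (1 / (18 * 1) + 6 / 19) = 2394 / 127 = 18.85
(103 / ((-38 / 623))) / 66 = -64169 / 2508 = -25.59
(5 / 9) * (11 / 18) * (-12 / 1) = -110 / 27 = -4.07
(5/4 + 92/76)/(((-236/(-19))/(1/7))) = 187/6608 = 0.03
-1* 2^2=-4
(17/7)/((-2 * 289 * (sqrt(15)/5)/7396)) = -3698 * sqrt(15)/357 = -40.12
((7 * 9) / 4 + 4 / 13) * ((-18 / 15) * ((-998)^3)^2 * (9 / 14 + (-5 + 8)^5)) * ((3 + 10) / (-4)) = 105531645602753164903644 / 7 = 15075949371821880700520.57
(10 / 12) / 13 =5 / 78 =0.06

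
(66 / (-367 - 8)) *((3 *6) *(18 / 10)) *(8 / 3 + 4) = -4752 / 125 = -38.02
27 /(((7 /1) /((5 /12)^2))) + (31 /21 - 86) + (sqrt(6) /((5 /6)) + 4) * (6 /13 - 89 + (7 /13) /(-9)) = -698.67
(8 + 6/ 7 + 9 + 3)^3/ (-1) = -3112136/ 343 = -9073.28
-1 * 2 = -2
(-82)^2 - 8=6716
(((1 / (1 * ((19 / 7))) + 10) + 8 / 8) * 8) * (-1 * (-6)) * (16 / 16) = 10368 / 19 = 545.68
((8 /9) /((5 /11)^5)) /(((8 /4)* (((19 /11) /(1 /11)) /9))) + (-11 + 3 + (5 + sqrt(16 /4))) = 584829 /59375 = 9.85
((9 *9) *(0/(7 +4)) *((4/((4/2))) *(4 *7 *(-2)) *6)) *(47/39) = 0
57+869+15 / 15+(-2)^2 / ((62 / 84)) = 28905 / 31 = 932.42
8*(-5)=-40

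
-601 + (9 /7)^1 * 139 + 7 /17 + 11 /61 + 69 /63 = -9159371 /21777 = -420.60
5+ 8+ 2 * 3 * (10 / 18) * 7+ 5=124 / 3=41.33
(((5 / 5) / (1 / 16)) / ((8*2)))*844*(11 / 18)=4642 / 9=515.78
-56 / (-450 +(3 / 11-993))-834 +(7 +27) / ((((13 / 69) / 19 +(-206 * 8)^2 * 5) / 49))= -117809365195074496 / 141264827066355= -833.96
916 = 916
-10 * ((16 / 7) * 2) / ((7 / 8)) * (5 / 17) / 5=-2560 / 833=-3.07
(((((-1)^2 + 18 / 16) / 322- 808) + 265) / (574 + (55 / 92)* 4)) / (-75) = 1398751 / 111358800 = 0.01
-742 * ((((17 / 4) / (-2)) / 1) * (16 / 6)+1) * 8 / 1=83104 / 3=27701.33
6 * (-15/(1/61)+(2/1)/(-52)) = -71373/13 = -5490.23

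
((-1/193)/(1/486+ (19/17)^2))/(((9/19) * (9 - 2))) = -296514/237417985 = -0.00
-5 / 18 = -0.28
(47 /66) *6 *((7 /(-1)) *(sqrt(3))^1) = -329 *sqrt(3) /11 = -51.80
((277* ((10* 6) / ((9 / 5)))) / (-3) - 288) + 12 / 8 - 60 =-61637 / 18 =-3424.28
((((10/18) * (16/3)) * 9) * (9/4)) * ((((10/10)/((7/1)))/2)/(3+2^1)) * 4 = 24/7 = 3.43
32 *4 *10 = 1280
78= 78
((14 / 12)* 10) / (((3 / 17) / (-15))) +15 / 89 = -264730 / 267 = -991.50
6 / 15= 2 / 5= 0.40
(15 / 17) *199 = 175.59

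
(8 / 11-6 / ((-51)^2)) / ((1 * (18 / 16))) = 55312 / 85833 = 0.64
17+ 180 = 197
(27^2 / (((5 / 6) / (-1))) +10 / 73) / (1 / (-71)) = 22666892 / 365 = 62101.07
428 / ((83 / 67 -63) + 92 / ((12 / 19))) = 86028 / 16865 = 5.10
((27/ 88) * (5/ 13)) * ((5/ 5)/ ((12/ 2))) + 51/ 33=3581/ 2288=1.57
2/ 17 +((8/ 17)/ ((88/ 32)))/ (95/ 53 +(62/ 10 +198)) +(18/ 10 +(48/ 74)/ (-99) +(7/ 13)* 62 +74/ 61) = 13668833511791/ 374389546245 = 36.51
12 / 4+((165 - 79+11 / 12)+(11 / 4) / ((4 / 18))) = 2455 / 24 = 102.29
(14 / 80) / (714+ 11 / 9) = 63 / 257480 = 0.00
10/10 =1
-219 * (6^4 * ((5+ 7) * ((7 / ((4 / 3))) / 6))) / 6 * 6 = -2980152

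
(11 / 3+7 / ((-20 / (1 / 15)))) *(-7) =-7651 / 300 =-25.50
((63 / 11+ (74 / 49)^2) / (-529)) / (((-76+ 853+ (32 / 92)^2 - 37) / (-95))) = 20092405 / 10340540364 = 0.00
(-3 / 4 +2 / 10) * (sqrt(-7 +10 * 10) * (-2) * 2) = 11 * sqrt(93) / 5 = 21.22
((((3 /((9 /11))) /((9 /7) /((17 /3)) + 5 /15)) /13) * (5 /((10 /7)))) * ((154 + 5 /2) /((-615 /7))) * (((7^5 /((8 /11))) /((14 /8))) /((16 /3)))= -530230748663 /68224000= -7771.91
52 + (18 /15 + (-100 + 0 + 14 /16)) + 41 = -197 /40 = -4.92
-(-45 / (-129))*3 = -45 / 43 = -1.05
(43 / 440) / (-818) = -43 / 359920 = -0.00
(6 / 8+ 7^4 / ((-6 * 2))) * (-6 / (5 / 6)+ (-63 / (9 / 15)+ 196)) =-250562 / 15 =-16704.13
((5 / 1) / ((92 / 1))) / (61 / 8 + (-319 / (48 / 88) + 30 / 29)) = -870 / 9223391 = -0.00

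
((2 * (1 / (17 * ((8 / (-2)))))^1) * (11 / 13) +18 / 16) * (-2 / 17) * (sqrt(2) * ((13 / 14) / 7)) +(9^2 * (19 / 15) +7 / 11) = 5678 / 55 - 1945 * sqrt(2) / 113288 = 103.21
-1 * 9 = -9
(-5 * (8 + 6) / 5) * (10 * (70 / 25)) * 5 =-1960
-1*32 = -32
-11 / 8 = -1.38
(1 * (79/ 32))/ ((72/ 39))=1027/ 768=1.34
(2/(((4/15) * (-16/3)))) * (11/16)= -495/512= -0.97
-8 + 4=-4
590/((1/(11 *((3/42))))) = 463.57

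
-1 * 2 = -2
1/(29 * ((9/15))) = 5/87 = 0.06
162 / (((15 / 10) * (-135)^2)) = 4 / 675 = 0.01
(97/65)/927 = 97/60255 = 0.00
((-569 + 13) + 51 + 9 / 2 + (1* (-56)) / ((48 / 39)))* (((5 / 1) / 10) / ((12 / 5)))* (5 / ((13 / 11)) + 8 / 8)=-595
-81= -81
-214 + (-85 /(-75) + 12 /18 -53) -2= -1336 /5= -267.20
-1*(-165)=165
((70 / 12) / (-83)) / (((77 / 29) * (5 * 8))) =-29 / 43824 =-0.00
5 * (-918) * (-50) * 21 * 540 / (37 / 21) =54653130000 / 37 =1477111621.62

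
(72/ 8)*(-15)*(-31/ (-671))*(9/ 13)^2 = -338985/ 113399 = -2.99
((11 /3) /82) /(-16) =-11 /3936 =-0.00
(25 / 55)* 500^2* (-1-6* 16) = -121250000 / 11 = -11022727.27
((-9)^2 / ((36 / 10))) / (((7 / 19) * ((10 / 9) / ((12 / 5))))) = 4617 / 35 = 131.91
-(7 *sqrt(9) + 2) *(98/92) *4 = -98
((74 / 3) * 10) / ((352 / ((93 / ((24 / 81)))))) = 154845 / 704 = 219.95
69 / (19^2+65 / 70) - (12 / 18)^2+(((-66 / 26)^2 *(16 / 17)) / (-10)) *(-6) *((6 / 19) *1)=1238178934 / 1382961645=0.90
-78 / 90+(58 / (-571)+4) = 25967 / 8565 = 3.03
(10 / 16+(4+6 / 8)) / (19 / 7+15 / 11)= 3311 / 2512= 1.32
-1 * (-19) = 19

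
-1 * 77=-77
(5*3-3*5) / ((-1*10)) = 0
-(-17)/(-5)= -17/5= -3.40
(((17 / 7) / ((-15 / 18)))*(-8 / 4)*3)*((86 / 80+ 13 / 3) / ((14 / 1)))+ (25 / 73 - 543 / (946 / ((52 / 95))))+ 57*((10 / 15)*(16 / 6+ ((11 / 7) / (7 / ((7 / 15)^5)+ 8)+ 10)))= 3666461780727251521 / 7508615289275100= 488.30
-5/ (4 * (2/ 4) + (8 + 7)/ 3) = -5/ 7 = -0.71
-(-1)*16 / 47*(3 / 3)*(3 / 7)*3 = 144 / 329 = 0.44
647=647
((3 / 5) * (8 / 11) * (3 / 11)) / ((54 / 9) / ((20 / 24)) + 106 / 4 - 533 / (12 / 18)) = -72 / 463309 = -0.00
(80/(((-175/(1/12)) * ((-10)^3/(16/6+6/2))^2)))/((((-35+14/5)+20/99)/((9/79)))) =9537/2189741750000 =0.00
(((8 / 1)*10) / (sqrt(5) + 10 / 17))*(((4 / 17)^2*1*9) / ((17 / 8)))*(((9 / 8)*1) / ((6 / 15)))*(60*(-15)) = 466560000 / 77741 - 46656000*sqrt(5) / 4573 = -16812.00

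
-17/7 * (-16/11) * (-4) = -1088/77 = -14.13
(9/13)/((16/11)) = 99/208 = 0.48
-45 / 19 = -2.37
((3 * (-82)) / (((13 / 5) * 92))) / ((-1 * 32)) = 615 / 19136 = 0.03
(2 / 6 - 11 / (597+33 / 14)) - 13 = -12.69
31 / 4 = 7.75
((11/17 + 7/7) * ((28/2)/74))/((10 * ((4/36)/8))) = 7056/3145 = 2.24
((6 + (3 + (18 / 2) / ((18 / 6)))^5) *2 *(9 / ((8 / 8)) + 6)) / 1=233460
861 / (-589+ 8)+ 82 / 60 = -287 / 2490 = -0.12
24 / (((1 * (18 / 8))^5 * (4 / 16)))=32768 / 19683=1.66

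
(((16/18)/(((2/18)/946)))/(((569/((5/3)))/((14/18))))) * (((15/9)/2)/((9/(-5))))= -3311000/414801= -7.98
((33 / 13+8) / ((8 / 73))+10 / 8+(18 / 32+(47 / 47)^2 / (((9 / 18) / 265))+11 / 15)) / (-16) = -1961573 / 49920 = -39.29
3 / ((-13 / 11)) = -33 / 13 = -2.54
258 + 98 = 356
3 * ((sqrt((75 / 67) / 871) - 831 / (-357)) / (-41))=-831 / 4879 - 15 * sqrt(39) / 35711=-0.17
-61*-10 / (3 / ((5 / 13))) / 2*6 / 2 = 1525 / 13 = 117.31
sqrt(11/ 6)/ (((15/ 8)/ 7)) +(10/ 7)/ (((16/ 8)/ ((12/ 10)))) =6/ 7 +28 * sqrt(66)/ 45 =5.91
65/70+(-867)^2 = 10523659/14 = 751689.93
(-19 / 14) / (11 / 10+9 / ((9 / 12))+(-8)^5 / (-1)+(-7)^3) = -95 / 2270667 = -0.00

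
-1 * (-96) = 96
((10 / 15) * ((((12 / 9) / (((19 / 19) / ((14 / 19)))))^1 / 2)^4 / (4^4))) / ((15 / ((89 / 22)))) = 213689 / 5225220495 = 0.00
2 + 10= 12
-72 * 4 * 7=-2016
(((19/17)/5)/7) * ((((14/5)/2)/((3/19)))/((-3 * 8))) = -361/30600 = -0.01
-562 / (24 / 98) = -13769 / 6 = -2294.83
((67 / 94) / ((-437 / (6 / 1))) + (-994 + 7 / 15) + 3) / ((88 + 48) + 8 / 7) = -7.22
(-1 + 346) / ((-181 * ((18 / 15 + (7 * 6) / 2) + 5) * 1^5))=-1725 / 24616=-0.07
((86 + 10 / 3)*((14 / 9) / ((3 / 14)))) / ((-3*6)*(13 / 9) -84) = -26264 / 4455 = -5.90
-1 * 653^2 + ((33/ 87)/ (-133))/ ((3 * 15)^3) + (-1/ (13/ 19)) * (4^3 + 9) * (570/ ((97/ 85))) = -212604341152382246/ 443202566625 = -479700.16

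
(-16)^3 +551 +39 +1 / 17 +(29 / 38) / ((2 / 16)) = -1130447 / 323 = -3499.84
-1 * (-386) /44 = 193 /22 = 8.77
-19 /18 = -1.06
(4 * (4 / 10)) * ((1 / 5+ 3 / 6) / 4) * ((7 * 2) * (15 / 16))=147 / 40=3.68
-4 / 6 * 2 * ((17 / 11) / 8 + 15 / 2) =-677 / 66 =-10.26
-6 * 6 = -36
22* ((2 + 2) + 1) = 110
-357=-357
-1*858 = -858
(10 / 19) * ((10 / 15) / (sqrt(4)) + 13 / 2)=205 / 57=3.60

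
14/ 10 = 7/ 5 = 1.40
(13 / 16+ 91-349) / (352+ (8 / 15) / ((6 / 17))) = -185175 / 254528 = -0.73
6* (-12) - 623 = -695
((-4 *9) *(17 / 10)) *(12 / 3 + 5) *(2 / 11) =-100.15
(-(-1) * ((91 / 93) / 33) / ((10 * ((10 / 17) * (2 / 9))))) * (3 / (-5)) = -4641 / 341000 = -0.01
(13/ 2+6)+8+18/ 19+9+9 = 1499/ 38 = 39.45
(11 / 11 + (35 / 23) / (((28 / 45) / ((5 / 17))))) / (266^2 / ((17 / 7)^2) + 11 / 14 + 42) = 319991 / 2240739442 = 0.00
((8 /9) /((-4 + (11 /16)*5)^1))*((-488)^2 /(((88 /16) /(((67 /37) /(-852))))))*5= 5105807360 /7021971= 727.12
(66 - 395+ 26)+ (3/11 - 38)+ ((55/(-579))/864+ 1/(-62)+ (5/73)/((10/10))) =-4242382606763/12452872608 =-340.68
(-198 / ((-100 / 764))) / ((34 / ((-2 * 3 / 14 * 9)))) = -510543 / 2975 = -171.61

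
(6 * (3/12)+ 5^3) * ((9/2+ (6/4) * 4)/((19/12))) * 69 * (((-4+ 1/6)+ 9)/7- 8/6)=-1309275/38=-34454.61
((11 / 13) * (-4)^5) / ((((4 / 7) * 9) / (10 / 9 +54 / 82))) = -12871936 / 43173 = -298.15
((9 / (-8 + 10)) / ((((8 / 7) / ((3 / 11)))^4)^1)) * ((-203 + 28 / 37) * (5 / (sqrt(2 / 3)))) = -65488559535 * sqrt(6) / 8875491328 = -18.07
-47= -47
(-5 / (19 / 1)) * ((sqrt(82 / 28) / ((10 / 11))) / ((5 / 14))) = -1.39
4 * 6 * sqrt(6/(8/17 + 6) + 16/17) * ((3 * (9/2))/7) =324 * sqrt(1633445)/6545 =63.27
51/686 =0.07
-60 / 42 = -10 / 7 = -1.43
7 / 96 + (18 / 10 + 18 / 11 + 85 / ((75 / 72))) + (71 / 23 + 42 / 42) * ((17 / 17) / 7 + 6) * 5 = 179058497 / 850080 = 210.64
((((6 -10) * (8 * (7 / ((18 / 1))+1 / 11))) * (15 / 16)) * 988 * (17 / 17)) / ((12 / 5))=-5925.51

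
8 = 8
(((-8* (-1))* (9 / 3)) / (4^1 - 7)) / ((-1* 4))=2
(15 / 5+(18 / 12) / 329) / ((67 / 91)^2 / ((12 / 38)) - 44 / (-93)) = 217507563 / 158519203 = 1.37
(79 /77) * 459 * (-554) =-260890.83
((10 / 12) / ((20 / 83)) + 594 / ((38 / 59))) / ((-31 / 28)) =-2954903 / 3534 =-836.14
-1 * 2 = -2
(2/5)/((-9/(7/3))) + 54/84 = 1019/1890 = 0.54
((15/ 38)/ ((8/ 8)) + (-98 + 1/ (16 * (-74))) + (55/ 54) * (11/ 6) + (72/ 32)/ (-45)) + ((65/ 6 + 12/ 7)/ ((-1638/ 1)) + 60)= -207749569243/ 5803630560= -35.80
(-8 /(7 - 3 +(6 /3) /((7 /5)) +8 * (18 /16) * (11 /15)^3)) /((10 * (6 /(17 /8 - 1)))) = -1575 /94268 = -0.02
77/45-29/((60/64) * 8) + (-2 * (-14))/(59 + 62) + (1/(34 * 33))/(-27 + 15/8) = -1325947/689095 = -1.92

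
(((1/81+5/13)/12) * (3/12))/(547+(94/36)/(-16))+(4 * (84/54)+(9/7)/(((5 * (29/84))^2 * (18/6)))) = 7398854576636/1162233384975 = 6.37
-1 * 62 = -62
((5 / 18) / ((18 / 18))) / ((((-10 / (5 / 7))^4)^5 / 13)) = 65 / 1506028597655126428090368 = 0.00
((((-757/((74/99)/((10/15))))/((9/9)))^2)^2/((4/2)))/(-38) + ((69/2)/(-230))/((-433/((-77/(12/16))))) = -2734127663.06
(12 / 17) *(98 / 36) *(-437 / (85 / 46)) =-1969996 / 4335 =-454.44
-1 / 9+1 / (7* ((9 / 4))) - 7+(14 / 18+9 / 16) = -5753 / 1008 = -5.71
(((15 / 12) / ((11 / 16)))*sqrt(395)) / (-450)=-2*sqrt(395) / 495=-0.08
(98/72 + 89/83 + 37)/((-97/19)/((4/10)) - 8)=-2238713/1178766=-1.90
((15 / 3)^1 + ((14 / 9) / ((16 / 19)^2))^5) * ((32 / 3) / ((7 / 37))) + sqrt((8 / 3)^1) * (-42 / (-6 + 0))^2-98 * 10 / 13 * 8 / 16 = 98 * sqrt(6) / 3 + 53791666925089954687 / 17309123003547648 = 3187.72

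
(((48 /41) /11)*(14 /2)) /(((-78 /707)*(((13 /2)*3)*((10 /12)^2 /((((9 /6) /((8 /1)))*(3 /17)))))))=-534492 /32393075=-0.02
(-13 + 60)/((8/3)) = 141/8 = 17.62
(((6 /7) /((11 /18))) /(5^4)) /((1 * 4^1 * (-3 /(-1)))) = 9 /48125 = 0.00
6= 6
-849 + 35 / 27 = -22888 / 27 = -847.70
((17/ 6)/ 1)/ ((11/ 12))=34/ 11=3.09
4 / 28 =1 / 7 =0.14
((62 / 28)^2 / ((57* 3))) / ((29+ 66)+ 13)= 961 / 3619728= 0.00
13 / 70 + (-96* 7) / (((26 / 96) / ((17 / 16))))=-2398871 / 910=-2636.12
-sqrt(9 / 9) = -1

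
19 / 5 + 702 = 3529 / 5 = 705.80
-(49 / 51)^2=-0.92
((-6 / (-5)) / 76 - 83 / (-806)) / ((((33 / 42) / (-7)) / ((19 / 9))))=-445606 / 199485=-2.23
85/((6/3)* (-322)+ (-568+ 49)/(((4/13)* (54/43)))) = -1224/28615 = -0.04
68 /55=1.24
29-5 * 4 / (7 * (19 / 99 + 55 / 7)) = 79891 / 2789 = 28.65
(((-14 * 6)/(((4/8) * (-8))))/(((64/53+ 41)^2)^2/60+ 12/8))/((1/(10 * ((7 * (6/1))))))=596520363600/3577488217693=0.17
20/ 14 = 10/ 7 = 1.43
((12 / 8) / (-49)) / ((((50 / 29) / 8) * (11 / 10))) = -348 / 2695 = -0.13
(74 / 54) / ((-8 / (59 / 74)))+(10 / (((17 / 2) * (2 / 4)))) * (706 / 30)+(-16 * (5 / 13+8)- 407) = -46391551 / 95472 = -485.92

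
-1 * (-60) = 60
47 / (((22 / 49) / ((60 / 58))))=34545 / 319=108.29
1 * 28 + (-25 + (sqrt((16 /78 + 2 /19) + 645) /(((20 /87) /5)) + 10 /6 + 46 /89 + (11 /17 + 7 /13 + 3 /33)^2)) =10749947827 /1577906187 + 145 * sqrt(14173107) /988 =559.33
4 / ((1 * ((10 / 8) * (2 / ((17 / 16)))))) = 17 / 10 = 1.70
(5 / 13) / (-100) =-1 / 260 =-0.00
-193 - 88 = -281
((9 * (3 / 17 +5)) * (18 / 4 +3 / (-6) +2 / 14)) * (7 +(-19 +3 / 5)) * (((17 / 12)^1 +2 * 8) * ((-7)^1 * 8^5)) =747158962176 / 85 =8790105437.36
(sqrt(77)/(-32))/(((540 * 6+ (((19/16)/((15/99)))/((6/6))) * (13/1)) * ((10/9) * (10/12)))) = -9 * sqrt(77)/891170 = -0.00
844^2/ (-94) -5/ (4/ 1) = -1424907/ 188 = -7579.29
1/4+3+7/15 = 223/60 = 3.72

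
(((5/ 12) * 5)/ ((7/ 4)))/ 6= 25/ 126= 0.20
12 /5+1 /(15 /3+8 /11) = 811 /315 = 2.57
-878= -878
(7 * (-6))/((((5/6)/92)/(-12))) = 278208/5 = 55641.60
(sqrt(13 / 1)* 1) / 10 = sqrt(13) / 10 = 0.36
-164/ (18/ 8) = -656/ 9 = -72.89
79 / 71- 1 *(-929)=66038 / 71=930.11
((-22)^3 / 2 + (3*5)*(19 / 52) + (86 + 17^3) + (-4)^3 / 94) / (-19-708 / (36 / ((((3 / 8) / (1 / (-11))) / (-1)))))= 1565138 / 489411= 3.20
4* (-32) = -128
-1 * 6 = -6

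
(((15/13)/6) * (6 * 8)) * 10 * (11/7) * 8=105600/91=1160.44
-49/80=-0.61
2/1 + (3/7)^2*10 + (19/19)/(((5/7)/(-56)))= -18268/245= -74.56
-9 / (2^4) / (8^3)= -9 / 8192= -0.00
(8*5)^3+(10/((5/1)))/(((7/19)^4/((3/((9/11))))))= 463859062/7203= 64398.04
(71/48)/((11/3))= 0.40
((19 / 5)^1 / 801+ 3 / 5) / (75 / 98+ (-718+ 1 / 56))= -949424 / 1126001745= -0.00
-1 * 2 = -2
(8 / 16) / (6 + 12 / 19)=0.08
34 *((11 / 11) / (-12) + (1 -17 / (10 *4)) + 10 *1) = 21403 / 60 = 356.72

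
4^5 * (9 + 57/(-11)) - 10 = 42898/11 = 3899.82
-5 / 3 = -1.67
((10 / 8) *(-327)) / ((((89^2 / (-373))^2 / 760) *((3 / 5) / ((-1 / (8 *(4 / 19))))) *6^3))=684323377625 / 216837184896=3.16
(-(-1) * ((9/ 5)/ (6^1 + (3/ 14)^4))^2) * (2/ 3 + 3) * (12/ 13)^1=584412466176/ 1919874411325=0.30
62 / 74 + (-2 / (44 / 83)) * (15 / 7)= -41291 / 5698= -7.25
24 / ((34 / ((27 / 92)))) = 81 / 391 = 0.21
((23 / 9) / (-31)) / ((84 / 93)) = -23 / 252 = -0.09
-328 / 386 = -0.85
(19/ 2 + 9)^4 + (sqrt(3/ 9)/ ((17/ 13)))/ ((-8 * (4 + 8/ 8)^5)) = 1874161/ 16 - 13 * sqrt(3)/ 1275000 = 117135.06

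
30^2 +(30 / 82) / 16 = 900.02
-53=-53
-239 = -239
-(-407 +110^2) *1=-11693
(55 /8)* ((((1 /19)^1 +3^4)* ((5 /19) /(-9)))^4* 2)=48335431375000000 /111429157112001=433.78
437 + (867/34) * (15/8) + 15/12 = 7777/16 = 486.06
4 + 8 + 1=13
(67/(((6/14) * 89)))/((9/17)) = 7973/2403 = 3.32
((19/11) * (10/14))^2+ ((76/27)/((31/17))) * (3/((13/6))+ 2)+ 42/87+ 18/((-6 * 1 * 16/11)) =5.17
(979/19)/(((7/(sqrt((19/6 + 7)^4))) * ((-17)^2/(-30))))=-18214295/230622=-78.98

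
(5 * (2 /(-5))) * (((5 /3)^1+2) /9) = -22 /27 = -0.81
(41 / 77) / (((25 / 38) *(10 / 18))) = 14022 / 9625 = 1.46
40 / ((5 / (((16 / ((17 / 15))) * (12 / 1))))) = 23040 / 17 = 1355.29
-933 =-933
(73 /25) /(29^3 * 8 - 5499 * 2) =73 /4602850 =0.00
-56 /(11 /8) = -448 /11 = -40.73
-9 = -9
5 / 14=0.36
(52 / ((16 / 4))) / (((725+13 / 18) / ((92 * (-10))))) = -215280 / 13063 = -16.48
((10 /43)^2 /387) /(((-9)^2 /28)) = 2800 /57960603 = 0.00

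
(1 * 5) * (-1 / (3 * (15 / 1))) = -1 / 9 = -0.11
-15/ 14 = -1.07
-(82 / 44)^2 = -1681 / 484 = -3.47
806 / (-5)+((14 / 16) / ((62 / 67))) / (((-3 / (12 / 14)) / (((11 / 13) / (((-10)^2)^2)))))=-5197088737 / 32240000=-161.20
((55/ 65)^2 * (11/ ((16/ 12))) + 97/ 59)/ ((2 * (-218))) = -301159/ 17389424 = -0.02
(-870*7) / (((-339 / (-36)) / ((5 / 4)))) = -91350 / 113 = -808.41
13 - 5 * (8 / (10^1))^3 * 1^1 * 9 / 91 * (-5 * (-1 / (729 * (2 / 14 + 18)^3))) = 140201571299 / 10784736495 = 13.00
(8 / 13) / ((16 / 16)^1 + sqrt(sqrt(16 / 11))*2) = -128*sqrt(11) / 3185-88 / 3185 + 32*11^(3 / 4) / 3185 + 512*11^(1 / 4) / 3185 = 0.19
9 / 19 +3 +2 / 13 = 896 / 247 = 3.63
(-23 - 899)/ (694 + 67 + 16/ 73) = -67306/ 55569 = -1.21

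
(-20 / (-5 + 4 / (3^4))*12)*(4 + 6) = 194400 / 401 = 484.79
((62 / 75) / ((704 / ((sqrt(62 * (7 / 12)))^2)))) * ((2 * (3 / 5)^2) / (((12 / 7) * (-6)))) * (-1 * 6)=47089 / 2640000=0.02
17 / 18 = 0.94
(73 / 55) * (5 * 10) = 730 / 11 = 66.36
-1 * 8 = -8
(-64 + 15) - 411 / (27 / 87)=-4120 / 3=-1373.33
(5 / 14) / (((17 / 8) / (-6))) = -120 / 119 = -1.01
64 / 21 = 3.05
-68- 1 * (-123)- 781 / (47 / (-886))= 694551 / 47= 14777.68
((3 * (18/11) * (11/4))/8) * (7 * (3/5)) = 567/80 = 7.09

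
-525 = -525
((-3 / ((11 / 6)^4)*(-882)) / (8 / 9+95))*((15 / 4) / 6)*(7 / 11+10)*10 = 22568527800 / 138987013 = 162.38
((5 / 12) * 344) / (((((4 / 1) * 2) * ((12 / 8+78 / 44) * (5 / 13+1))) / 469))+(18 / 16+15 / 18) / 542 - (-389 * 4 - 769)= 8807129569 / 2107296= 4179.35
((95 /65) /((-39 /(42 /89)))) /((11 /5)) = -1330 /165451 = -0.01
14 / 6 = 2.33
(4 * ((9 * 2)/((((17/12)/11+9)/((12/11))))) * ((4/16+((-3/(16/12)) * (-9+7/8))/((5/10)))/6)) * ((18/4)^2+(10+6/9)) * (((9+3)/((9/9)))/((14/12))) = 20228616/1205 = 16787.23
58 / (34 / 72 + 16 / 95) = 198360 / 2191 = 90.53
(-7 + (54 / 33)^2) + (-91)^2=1001478 / 121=8276.68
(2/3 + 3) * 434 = 4774/3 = 1591.33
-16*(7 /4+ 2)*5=-300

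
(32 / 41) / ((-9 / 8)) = -256 / 369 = -0.69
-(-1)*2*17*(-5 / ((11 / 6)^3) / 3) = -12240 / 1331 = -9.20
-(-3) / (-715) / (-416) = 0.00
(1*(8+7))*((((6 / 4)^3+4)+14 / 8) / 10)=219 / 16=13.69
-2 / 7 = -0.29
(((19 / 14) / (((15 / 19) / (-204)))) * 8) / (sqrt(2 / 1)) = -49096 * sqrt(2) / 35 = -1983.78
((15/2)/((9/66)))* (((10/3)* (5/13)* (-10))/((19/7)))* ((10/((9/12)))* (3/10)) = -770000/741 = -1039.14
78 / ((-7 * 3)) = -26 / 7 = -3.71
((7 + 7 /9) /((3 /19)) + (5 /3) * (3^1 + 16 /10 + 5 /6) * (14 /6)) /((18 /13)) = 16471 /324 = 50.84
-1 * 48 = -48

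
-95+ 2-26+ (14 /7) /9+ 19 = -898 /9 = -99.78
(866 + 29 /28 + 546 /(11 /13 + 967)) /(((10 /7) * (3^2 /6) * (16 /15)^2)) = 254709965 /715776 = 355.85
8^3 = 512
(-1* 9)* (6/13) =-54/13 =-4.15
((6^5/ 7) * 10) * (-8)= -622080/ 7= -88868.57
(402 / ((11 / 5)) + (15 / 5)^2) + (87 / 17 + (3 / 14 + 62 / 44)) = 259795 / 1309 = 198.47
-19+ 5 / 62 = -1173 / 62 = -18.92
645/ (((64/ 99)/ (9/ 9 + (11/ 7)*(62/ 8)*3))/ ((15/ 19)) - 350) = -1006674075/ 546223202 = -1.84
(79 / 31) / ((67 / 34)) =2686 / 2077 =1.29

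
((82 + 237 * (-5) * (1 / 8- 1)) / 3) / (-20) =-8951 / 480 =-18.65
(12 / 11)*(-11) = -12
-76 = -76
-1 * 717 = -717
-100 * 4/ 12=-100/ 3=-33.33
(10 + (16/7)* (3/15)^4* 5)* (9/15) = 6.01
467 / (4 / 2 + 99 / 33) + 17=110.40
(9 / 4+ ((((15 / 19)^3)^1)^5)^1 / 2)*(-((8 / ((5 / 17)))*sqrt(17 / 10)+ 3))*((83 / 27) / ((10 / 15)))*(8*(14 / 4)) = -301810240217165320285946*sqrt(170) / 379528175746869957475 - 26630315313279292966407 / 30362254059749596598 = -11245.55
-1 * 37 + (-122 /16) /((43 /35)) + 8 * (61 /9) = 11.02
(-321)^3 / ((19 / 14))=-463066254 / 19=-24371908.11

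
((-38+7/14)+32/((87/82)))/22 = -1277/3828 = -0.33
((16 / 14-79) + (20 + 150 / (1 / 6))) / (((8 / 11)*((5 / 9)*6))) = 38907 / 112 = 347.38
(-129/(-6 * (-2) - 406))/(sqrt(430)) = 3 * sqrt(430)/3940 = 0.02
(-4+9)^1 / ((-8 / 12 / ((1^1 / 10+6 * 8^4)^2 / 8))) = -566235648.01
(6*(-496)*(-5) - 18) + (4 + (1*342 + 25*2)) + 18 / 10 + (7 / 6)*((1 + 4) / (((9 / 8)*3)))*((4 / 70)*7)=6180499 / 405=15260.49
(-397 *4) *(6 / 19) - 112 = -11656 / 19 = -613.47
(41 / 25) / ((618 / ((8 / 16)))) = 41 / 30900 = 0.00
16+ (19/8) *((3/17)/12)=8723/544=16.03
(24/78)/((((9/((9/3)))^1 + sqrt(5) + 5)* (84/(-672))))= -256/767 + 32* sqrt(5)/767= -0.24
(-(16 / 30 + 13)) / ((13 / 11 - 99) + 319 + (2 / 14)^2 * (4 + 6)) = -109417 / 1789905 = -0.06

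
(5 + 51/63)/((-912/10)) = -305/4788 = -0.06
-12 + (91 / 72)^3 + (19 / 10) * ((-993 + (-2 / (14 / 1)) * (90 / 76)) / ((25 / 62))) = -4689.79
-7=-7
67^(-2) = 1 / 4489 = 0.00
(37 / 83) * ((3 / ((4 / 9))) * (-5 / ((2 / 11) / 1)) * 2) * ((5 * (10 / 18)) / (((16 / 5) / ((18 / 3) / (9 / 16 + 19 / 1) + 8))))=-248015625 / 207832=-1193.35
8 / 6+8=28 / 3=9.33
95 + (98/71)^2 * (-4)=87.38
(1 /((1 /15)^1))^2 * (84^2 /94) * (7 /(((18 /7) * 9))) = 240100 /47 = 5108.51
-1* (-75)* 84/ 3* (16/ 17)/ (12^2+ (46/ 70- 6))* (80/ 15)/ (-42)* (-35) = 15680000/ 247503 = 63.35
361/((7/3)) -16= 971/7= 138.71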